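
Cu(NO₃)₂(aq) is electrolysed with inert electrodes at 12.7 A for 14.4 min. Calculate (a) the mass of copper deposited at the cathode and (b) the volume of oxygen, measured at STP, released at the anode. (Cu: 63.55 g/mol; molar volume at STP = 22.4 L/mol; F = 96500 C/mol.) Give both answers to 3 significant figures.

3.61 g Cu; 0.637 L O₂

Q = 12.7 × 864 = 10970 C; n(e⁻) = 10970 / 96500 = 0.1137 mol
Cathode: Cu²⁺ + 2e⁻ → Cu → n(Cu) = 0.1137/2 = 0.05685 mol → 3.61 g
Anode: 2H₂O → O₂ + 4H⁺ + 4e⁻ → n(O₂) = 0.1137/4 = 0.02843 mol → 0.637 L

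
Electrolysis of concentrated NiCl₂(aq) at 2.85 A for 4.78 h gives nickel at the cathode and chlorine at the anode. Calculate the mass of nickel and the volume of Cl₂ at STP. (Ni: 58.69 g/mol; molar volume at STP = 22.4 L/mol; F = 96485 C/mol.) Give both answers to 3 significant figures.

14.9 g Ni; 5.69 L Cl₂

Q = 2.85 × 17208 = 49040 C; n(e⁻) = 49040 / 96485 = 0.5083 mol
Cathode: Ni²⁺ + 2e⁻ → Ni → n(Ni) = 0.5083/2 = 0.2542 mol → 14.9 g
Anode: 2Cl⁻ → Cl₂ + 2e⁻ → n(Cl₂) = 0.5083/2 = 0.2542 mol → 5.69 L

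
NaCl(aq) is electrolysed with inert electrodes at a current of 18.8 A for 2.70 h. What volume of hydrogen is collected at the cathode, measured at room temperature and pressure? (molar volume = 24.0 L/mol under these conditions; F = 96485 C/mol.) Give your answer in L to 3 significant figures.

22.7 L

Charge passed = 18.8 × 9720 = 1.827×10^5 C
n(e⁻) = 1.827×10^5 / 96485 = 1.894 mol
2H⁺ + 2e⁻ → H₂, so n(H₂) = 1.894 / 2 = 0.9470 mol
V = 0.9470 × 24.0 = 22.73 L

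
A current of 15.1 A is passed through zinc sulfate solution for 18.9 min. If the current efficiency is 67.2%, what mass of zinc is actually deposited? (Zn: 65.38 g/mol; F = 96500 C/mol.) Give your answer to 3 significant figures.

3.90 g

Q = 15.1 × 1134 = 17120 C
n(e⁻) = 17120 / 96500 = 0.1774 mol
Zn²⁺ + 2e⁻ → Zn, so theoretical m(Zn) = 0.08870 × 65.38 = 5.799 g
Actual mass = 67.2% × 5.799 = 3.90 g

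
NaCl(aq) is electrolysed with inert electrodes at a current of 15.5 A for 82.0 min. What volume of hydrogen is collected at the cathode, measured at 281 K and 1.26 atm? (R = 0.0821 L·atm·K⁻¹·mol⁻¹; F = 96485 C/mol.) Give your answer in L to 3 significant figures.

7.24 L

Charge passed = 15.5 × 4920 = 76260 C
n(e⁻) = Q/F = 76260/96485 = 0.7904 mol
2H⁺ + 2e⁻ → H₂, so n(H₂) = 0.7904 / 2 = 0.3952 mol
V = nRT/P = 0.3952 × 0.0821 × 281 / 1.26 = 7.236 L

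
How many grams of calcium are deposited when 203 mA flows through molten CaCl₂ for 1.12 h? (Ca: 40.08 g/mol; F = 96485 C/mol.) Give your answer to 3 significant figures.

0.170 g

Charge passed = 0.203 × 4032 = 818.5 C
n(e⁻) = 818.5 / 96485 = 0.008483 mol
Ca²⁺ + 2e⁻ → Ca, so n(Ca) = 0.008483 / 2 = 0.004242 mol
m = 0.004242 × 40.08 = 0.170 g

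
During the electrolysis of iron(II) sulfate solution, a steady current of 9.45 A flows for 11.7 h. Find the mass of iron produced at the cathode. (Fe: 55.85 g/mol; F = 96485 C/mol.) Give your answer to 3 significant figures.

Charge passed = 9.45 × 42120 = 3.980×10^5 C
n(e⁻) = Q/F = 3.980×10^5/96485 = 4.125 mol
Fe²⁺ + 2e⁻ → Fe, so n(Fe) = 4.125 / 2 = 2.063 mol
m = 2.063 × 55.85 = 115 g

115 g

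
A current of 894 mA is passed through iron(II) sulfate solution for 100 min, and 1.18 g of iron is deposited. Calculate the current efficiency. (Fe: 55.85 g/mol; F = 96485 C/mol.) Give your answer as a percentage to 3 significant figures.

76.0%

Q = 0.894 × 6000 = 5364 C
n(e⁻) = 5364 / 96485 = 0.05559 mol
Fe²⁺ + 2e⁻ → Fe, so theoretical n(Fe) = 0.02780 mol → 1.553 g
Efficiency = 1.18 / 1.553 = 0.7598 = 76.0%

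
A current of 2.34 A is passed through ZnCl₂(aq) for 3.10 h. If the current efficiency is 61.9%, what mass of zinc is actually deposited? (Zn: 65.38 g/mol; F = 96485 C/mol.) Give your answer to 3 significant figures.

5.48 g

Q = 2.34 × 11160 = 26110 C
n(e⁻) = 26110 / 96485 = 0.2706 mol
Zn²⁺ + 2e⁻ → Zn, so theoretical m(Zn) = 0.1353 × 65.38 = 8.846 g
Actual mass = 61.9% × 8.846 = 5.48 g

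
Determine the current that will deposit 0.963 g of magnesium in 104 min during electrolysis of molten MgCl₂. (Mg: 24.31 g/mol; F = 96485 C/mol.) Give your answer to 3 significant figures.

1.23 A

n(Mg) = 0.963 / 24.31 = 0.03961 mol
Mg²⁺ + 2e⁻ → Mg, so n(e⁻) = 2 × 0.03961 = 0.07922 mol
Q = 0.07922 × 96485 = 7644 C
I = Q / t = 7644 / 6240 s = 1.23 A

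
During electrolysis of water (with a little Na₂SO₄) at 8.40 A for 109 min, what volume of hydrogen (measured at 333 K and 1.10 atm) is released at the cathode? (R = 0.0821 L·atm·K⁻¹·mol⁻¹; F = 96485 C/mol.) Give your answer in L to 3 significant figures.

7.08 L

Charge passed = 8.40 × 6540 = 54940 C
Moles of electrons = 54940 / 96485 = 0.5694 mol
2H⁺ + 2e⁻ → H₂, so n(H₂) = 0.5694 / 2 = 0.2847 mol
V = nRT/P = 0.2847 × 0.0821 × 333 / 1.10 = 7.076 L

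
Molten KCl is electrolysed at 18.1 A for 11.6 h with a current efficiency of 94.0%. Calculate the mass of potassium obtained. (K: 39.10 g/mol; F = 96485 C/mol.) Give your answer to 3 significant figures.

288 g

Q = 18.1 × 41760 = 7.559×10^5 C
n(e⁻) = 7.559×10^5 / 96485 = 7.834 mol
K⁺ + e⁻ → K, so theoretical m(K) = 7.834 × 39.10 = 306.3 g
Actual mass = 94.0% × 306.3 = 288 g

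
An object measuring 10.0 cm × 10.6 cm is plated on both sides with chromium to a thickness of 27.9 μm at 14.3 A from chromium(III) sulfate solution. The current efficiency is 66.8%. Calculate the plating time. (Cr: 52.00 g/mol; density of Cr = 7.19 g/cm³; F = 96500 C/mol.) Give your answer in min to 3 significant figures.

Plated area = 2 × 10.0 × 10.6 = 212.0 cm²
Volume = 212.0 × 27.9×10⁻⁴ cm = 0.5915 cm³
m(Cr) = 0.5915 × 7.19 = 4.253 g
n(Cr) = 4.253 / 52.00 = 0.08179 mol; n(e⁻) = 3 × 0.08179 = 0.2454 mol
Q = 0.2454 × 96500 / 0.668 = 35450 C
t = 35450 / 14.3 = 2479 s = 41.3 min

41.3 min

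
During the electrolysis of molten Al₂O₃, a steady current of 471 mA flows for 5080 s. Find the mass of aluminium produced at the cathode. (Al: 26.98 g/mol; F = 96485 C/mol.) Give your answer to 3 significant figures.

Q = 0.471 A × 5080 s = 2393 C
n(e⁻) = Q/F = 2393/96485 = 0.02480 mol
Al³⁺ + 3e⁻ → Al, so n(Al) = 0.02480 / 3 = 0.008267 mol
m = 0.008267 × 26.98 = 0.223 g

0.223 g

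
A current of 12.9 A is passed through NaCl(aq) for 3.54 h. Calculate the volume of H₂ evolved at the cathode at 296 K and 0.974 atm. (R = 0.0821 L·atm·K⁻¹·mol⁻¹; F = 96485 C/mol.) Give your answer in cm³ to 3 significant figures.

21300 cm³

Charge passed = 12.9 × 12744 = 1.644×10^5 C
n(e⁻) = 1.644×10^5 / 96485 = 1.704 mol
2H⁺ + 2e⁻ → H₂, so n(H₂) = 1.704 / 2 = 0.8520 mol
V = nRT/P = 0.8520 × 0.0821 × 296 / 0.974 = 21.26 L
= 21300 cm³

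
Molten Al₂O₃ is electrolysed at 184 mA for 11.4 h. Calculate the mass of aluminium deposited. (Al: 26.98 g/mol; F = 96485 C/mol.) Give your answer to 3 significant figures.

Charge passed = 0.184 × 41040 = 7551 C
n(e⁻) = 7551 / 96485 = 0.07826 mol
Al³⁺ + 3e⁻ → Al, so n(Al) = 0.07826 / 3 = 0.02609 mol
m = 0.02609 × 26.98 = 0.704 g

0.704 g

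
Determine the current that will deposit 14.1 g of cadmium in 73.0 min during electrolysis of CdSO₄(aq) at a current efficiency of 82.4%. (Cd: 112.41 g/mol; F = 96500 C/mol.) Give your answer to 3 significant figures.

6.71 A

n(Cd) = 14.1 / 112.41 = 0.1254 mol
Cd²⁺ + 2e⁻ → Cd, so n(e⁻) = 2 × 0.1254 = 0.2508 mol
Q = 0.2508 × 96500 / 0.824 = 29370 C
I = Q / t = 29370 / 4380 s = 6.71 A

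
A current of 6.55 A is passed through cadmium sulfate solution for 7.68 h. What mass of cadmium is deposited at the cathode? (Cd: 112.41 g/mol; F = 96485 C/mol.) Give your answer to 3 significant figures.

Q = 6.55 A × 27648 s = 1.811×10^5 C
n(e⁻) = 1.811×10^5 / 96485 = 1.877 mol
Cd²⁺ + 2e⁻ → Cd, so n(Cd) = 1.877 / 2 = 0.9385 mol
m = 0.9385 × 112.41 = 105 g

105 g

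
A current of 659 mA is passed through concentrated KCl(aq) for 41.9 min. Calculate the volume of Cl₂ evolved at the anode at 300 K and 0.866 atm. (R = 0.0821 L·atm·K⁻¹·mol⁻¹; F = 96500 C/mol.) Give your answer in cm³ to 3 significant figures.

244 cm³

Charge passed = 0.659 × 2514 = 1657 C
n(e⁻) = Q/F = 1657/96500 = 0.01717 mol
2Cl⁻ → Cl₂ + 2e⁻, so n(Cl₂) = 0.01717 / 2 = 0.008585 mol
V = nRT/P = 0.008585 × 0.0821 × 300 / 0.866 = 0.2442 L
= 244 cm³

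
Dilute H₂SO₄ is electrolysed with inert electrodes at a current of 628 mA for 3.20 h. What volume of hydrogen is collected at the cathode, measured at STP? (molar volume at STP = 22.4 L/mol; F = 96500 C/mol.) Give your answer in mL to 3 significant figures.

Q = It = 0.628 × 11520 = 7235 C
n(e⁻) = Q/F = 7235/96500 = 0.07497 mol
2H⁺ + 2e⁻ → H₂, so n(H₂) = 0.07497 / 2 = 0.03749 mol
V = 0.03749 × 22.4 = 0.8398 L
= 840 mL

840 mL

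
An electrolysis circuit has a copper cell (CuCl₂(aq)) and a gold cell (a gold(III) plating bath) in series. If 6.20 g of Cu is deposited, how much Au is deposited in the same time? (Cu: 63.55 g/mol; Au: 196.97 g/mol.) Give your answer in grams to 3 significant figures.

12.8 g

n(Cu) = 6.20 / 63.55 = 0.09756 mol
Cu²⁺ + 2e⁻ → Cu, so n(e⁻) = 2 × 0.09756 = 0.1951 mol
Same current for the same time ⇒ same n(e⁻) = 0.1951 mol in both cells.
Au³⁺ + 3e⁻ → Au, so n(Au) = 0.1951 / 3 = 0.06503 mol
m(Au) = 0.06503 × 196.97 = 12.8 g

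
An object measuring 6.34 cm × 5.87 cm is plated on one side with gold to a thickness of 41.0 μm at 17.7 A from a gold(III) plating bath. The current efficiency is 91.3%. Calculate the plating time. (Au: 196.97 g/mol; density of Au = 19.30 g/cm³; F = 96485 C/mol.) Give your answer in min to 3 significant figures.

Plated area = 6.34 × 5.87 = 37.22 cm²
Volume = 37.22 × 41.0×10⁻⁴ cm = 0.1526 cm³
m(Au) = 0.1526 × 19.30 = 2.945 g
n(Au) = 2.945 / 196.97 = 0.01495 mol; n(e⁻) = 3 × 0.01495 = 0.04485 mol
Q = 0.04485 × 96485 / 0.913 = 4740 C
t = 4740 / 17.7 = 267.8 s = 4.46 min

4.46 min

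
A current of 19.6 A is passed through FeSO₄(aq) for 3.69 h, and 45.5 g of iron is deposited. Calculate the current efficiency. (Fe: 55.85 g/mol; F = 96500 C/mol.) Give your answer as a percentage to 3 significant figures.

60.4%

Q = 19.6 × 13284 = 2.604×10^5 C
n(e⁻) = 2.604×10^5 / 96500 = 2.698 mol
Fe²⁺ + 2e⁻ → Fe, so theoretical n(Fe) = 1.349 mol → 75.34 g
Efficiency = 45.5 / 75.34 = 0.6039 = 60.4%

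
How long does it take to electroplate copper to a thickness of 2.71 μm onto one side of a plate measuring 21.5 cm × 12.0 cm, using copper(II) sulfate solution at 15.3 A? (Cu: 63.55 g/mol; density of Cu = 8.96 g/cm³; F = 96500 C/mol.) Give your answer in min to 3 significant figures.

Plated area = 21.5 × 12.0 = 258.0 cm²
Volume = 258.0 × 2.71×10⁻⁴ cm = 0.06992 cm³
m(Cu) = 0.06992 × 8.96 = 0.6265 g
n(Cu) = 0.6265 / 63.55 = 0.009858 mol; n(e⁻) = 2 × 0.009858 = 0.01972 mol
Q = 0.01972 × 96500 = 1903 C
t = 1903 / 15.3 = 124.4 s = 2.07 min

2.07 min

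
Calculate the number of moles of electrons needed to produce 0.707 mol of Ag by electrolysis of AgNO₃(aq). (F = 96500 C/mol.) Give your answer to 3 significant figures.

0.707 mol

Ag⁺ + e⁻ → Ag, so n(e⁻) = 1 × 0.707 = 0.7070 mol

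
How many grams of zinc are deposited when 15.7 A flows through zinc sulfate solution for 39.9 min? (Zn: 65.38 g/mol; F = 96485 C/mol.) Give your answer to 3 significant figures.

12.7 g

Q = 15.7 A × 2394 s = 37590 C
Moles of electrons = 37590 / 96485 = 0.3896 mol
Zn²⁺ + 2e⁻ → Zn, so n(Zn) = 0.3896 / 2 = 0.1948 mol
m = 0.1948 × 65.38 = 12.7 g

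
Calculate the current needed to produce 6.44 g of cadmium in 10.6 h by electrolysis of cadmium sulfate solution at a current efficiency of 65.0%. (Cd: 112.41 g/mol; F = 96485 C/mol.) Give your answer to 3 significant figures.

0.446 A

n(Cd) = 6.44 / 112.41 = 0.05729 mol
Cd²⁺ + 2e⁻ → Cd, so n(e⁻) = 2 × 0.05729 = 0.1146 mol
Q = 0.1146 × 96485 / 0.650 = 17010 C
I = Q / t = 17010 / 38160 s = 0.446 A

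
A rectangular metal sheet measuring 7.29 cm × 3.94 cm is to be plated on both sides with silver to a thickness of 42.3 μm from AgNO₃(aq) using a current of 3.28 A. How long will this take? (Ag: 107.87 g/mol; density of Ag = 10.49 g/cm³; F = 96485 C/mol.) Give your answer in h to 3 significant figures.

0.193 h

Plated area = 2 × 7.29 × 3.94 = 57.45 cm²
Volume = 57.45 × 42.3×10⁻⁴ cm = 0.2430 cm³
m(Ag) = 0.2430 × 10.49 = 2.549 g
n(Ag) = 2.549 / 107.87 = 0.02363 mol; n(e⁻) = 0.02363 mol
Q = 0.02363 × 96485 = 2280 C
t = 2280 / 3.28 = 695.1 s = 0.193 h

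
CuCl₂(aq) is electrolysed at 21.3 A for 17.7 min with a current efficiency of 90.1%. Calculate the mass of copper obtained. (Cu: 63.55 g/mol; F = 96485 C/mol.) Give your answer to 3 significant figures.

Q = 21.3 × 1062 = 22620 C
n(e⁻) = 22620 / 96485 = 0.2344 mol
Cu²⁺ + 2e⁻ → Cu, so theoretical m(Cu) = 0.1172 × 63.55 = 7.448 g
Actual mass = 90.1% × 7.448 = 6.71 g

6.71 g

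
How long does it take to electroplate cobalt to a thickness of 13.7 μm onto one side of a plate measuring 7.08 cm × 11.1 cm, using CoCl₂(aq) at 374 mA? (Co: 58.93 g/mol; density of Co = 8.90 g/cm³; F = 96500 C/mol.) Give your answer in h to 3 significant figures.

Plated area = 7.08 × 11.1 = 78.59 cm²
Volume = 78.59 × 13.7×10⁻⁴ cm = 0.1077 cm³
m(Co) = 0.1077 × 8.90 = 0.9585 g
n(Co) = 0.9585 / 58.93 = 0.01627 mol; n(e⁻) = 2 × 0.01627 = 0.03254 mol
Q = 0.03254 × 96500 = 3140 C
t = 3140 / 0.374 = 8396 s = 2.33 h

2.33 h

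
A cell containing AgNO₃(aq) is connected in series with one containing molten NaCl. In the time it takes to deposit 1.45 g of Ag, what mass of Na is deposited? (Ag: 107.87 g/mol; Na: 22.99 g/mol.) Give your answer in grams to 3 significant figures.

0.309 g

n(Ag) = 1.45 / 107.87 = 0.01344 mol
Ag⁺ + e⁻ → Ag, so n(e⁻) = 0.01344 mol
Same current for the same time ⇒ same n(e⁻) = 0.01344 mol in both cells.
Na⁺ + e⁻ → Na, so n(Na) = 0.01344 mol
m(Na) = 0.01344 × 22.99 = 0.309 g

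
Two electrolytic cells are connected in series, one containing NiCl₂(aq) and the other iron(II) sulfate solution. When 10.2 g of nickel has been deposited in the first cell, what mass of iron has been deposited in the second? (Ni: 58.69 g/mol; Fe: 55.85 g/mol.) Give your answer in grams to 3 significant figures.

n(Ni) = 10.2 / 58.69 = 0.1738 mol
Ni²⁺ + 2e⁻ → Ni, so n(e⁻) = 2 × 0.1738 = 0.3476 mol
The cells are in series, so the same charge (and hence the same n(e⁻) = 0.3476 mol) passes through both.
Fe²⁺ + 2e⁻ → Fe, so n(Fe) = 0.3476 / 2 = 0.1738 mol
m(Fe) = 0.1738 × 55.85 = 9.71 g

9.71 g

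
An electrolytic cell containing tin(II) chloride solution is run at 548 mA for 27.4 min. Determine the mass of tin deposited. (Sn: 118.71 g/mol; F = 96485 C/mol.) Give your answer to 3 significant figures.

0.554 g

Charge passed = 0.548 × 1644 = 900.9 C
n(e⁻) = Q/F = 900.9/96485 = 0.009337 mol
Sn²⁺ + 2e⁻ → Sn, so n(Sn) = 0.009337 / 2 = 0.004669 mol
m = 0.004669 × 118.71 = 0.554 g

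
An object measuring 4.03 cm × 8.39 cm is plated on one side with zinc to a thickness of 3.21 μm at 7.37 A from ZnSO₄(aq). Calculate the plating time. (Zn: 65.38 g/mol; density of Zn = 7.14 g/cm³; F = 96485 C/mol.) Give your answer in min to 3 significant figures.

0.517 min

Plated area = 4.03 × 8.39 = 33.81 cm²
Volume = 33.81 × 3.21×10⁻⁴ cm = 0.01085 cm³
m(Zn) = 0.01085 × 7.14 = 0.07747 g
n(Zn) = 0.07747 / 65.38 = 0.001185 mol; n(e⁻) = 2 × 0.001185 = 0.002370 mol
Q = 0.002370 × 96485 = 228.7 C
t = 228.7 / 7.37 = 31.03 s = 0.517 min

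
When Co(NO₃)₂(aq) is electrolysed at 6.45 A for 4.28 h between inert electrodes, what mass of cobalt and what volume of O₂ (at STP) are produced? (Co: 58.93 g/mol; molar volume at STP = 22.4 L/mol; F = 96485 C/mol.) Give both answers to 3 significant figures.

Q = 6.45 × 15408 = 99380 C; n(e⁻) = 99380 / 96485 = 1.030 mol
Cathode: Co²⁺ + 2e⁻ → Co → n(Co) = 1.030/2 = 0.5150 mol → 30.3 g
Anode: 2H₂O → O₂ + 4H⁺ + 4e⁻ → n(O₂) = 1.030/4 = 0.2575 mol → 5.77 L

30.3 g Co; 5.77 L O₂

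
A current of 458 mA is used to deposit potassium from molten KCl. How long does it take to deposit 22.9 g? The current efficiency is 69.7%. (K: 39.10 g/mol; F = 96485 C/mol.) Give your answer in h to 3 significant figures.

n(K) = 22.9 / 39.10 = 0.5857 mol
K⁺ + e⁻ → K, so n(e⁻) = 0.5857 mol
Q = 0.5857 × 96485 / 0.697 = 81080 C
t = Q / I = 81080 / 0.458 = 1.770×10^5 s = 49.2 h

49.2 h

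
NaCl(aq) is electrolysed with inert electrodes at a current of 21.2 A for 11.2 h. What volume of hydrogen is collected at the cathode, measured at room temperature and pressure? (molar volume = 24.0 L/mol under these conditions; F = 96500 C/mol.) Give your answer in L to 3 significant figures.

Charge passed = 21.2 × 40320 = 8.548×10^5 C
n(e⁻) = Q/F = 8.548×10^5/96500 = 8.858 mol
2H⁺ + 2e⁻ → H₂, so n(H₂) = 8.858 / 2 = 4.429 mol
V = 4.429 × 24.0 = 106.3 L

106 L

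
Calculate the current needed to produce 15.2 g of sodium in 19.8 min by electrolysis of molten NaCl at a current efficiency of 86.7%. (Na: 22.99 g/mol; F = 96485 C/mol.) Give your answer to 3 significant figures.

n(Na) = 15.2 / 22.99 = 0.6612 mol
Na⁺ + e⁻ → Na, so n(e⁻) = 0.6612 mol
Q = 0.6612 × 96485 / 0.867 = 73580 C
I = Q / t = 73580 / 1188 s = 61.9 A

61.9 A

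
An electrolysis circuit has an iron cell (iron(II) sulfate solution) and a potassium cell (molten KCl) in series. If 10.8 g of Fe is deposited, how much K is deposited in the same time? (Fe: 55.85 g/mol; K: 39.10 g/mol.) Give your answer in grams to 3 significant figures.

15.1 g

n(Fe) = 10.8 / 55.85 = 0.1934 mol
Fe²⁺ + 2e⁻ → Fe, so n(e⁻) = 2 × 0.1934 = 0.3868 mol
Same current for the same time ⇒ same n(e⁻) = 0.3868 mol in both cells.
K⁺ + e⁻ → K, so n(K) = 0.3868 mol
m(K) = 0.3868 × 39.10 = 15.1 g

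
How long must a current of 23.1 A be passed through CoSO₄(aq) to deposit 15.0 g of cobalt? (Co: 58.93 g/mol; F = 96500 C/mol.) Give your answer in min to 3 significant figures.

n(Co) = 15.0 / 58.93 = 0.2545 mol
Co²⁺ + 2e⁻ → Co, so n(e⁻) = 2 × 0.2545 = 0.5090 mol
Q = 0.5090 × 96500 = 49120 C
t = Q / I = 49120 / 23.1 = 2126 s = 35.4 min

35.4 min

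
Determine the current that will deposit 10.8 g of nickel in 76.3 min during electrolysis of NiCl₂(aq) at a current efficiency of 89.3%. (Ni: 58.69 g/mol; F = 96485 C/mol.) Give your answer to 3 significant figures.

n(Ni) = 10.8 / 58.69 = 0.1840 mol
Ni²⁺ + 2e⁻ → Ni, so n(e⁻) = 2 × 0.1840 = 0.3680 mol
Q = 0.3680 × 96485 / 0.893 = 39760 C
I = Q / t = 39760 / 4578 s = 8.69 A

8.69 A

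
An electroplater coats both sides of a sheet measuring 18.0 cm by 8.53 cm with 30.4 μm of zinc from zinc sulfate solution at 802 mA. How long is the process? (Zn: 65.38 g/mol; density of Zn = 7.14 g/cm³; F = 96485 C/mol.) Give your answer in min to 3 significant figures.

Plated area = 2 × 18.0 × 8.53 = 307.1 cm²
Volume = 307.1 × 30.4×10⁻⁴ cm = 0.9336 cm³
m(Zn) = 0.9336 × 7.14 = 6.666 g
n(Zn) = 6.666 / 65.38 = 0.1020 mol; n(e⁻) = 2 × 0.1020 = 0.2040 mol
Q = 0.2040 × 96485 = 19680 C
t = 19680 / 0.802 = 24540 s = 409 min

409 min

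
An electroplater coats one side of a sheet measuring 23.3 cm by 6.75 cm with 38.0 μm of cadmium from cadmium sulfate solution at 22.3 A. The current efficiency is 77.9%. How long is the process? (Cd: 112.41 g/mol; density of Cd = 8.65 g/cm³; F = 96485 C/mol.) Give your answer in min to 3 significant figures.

8.51 min

Plated area = 23.3 × 6.75 = 157.3 cm²
Volume = 157.3 × 38.0×10⁻⁴ cm = 0.5977 cm³
m(Cd) = 0.5977 × 8.65 = 5.170 g
n(Cd) = 5.170 / 112.41 = 0.04599 mol; n(e⁻) = 2 × 0.04599 = 0.09198 mol
Q = 0.09198 × 96485 / 0.779 = 11390 C
t = 11390 / 22.3 = 510.8 s = 8.51 min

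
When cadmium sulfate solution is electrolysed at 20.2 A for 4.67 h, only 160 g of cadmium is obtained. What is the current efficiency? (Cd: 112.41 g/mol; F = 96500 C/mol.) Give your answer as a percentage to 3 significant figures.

Q = 20.2 × 16812 = 3.396×10^5 C
n(e⁻) = 3.396×10^5 / 96500 = 3.519 mol
Cd²⁺ + 2e⁻ → Cd, so theoretical n(Cd) = 1.760 mol → 197.8 g
Efficiency = 160 / 197.8 = 0.8089 = 80.9%

80.9%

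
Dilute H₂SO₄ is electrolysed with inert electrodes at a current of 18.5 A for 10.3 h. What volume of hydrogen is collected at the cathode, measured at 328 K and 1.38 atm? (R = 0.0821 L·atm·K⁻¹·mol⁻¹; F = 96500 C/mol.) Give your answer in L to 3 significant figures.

Q = It = 18.5 × 37080 = 6.860×10^5 C
n(e⁻) = Q/F = 6.860×10^5/96500 = 7.109 mol
2H⁺ + 2e⁻ → H₂, so n(H₂) = 7.109 / 2 = 3.555 mol
V = nRT/P = 3.555 × 0.0821 × 328 / 1.38 = 69.37 L

69.4 L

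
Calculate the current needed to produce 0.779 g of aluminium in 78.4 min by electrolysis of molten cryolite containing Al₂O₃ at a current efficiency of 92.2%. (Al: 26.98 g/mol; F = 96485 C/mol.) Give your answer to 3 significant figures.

1.93 A

n(Al) = 0.779 / 26.98 = 0.02887 mol
Al³⁺ + 3e⁻ → Al, so n(e⁻) = 3 × 0.02887 = 0.08661 mol
Q = 0.08661 × 96485 / 0.922 = 9064 C
I = Q / t = 9064 / 4704 s = 1.93 A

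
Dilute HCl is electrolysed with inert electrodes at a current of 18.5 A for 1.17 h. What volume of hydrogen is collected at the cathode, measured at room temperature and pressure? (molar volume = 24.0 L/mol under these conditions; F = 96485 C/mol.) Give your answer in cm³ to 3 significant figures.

Q = It = 18.5 × 4212 = 77920 C
Moles of electrons = 77920 / 96485 = 0.8076 mol
2H⁺ + 2e⁻ → H₂, so n(H₂) = 0.8076 / 2 = 0.4038 mol
V = 0.4038 × 24.0 = 9.691 L
= 9690 cm³

9690 cm³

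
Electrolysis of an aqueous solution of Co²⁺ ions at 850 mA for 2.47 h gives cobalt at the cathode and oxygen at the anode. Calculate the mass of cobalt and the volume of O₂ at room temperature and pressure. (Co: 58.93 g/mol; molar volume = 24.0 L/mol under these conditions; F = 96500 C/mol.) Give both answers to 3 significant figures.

2.31 g Co; 0.470 L O₂

Q = 0.850 × 8892 = 7558 C; n(e⁻) = 7558 / 96500 = 0.07832 mol
Cathode: Co²⁺ + 2e⁻ → Co → n(Co) = 0.07832/2 = 0.03916 mol → 2.31 g
Anode: 2H₂O → O₂ + 4H⁺ + 4e⁻ → n(O₂) = 0.07832/4 = 0.01958 mol → 0.470 L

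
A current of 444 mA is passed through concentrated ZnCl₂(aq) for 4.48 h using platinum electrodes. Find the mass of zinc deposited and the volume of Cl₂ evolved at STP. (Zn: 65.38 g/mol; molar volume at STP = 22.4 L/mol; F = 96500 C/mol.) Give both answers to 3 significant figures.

Q = 0.444 × 16128 = 7161 C; n(e⁻) = 7161 / 96500 = 0.07421 mol
Cathode: Zn²⁺ + 2e⁻ → Zn → n(Zn) = 0.07421/2 = 0.03711 mol → 2.43 g
Anode: 2Cl⁻ → Cl₂ + 2e⁻ → n(Cl₂) = 0.07421/2 = 0.03711 mol → 0.831 L

2.43 g Zn; 0.831 L Cl₂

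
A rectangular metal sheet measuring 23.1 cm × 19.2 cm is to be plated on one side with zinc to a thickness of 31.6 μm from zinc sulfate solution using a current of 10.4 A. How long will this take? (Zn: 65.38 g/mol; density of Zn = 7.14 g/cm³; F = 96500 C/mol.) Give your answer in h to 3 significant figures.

Plated area = 23.1 × 19.2 = 443.5 cm²
Volume = 443.5 × 31.6×10⁻⁴ cm = 1.401 cm³
m(Zn) = 1.401 × 7.14 = 10.00 g
n(Zn) = 10.00 / 65.38 = 0.1530 mol; n(e⁻) = 2 × 0.1530 = 0.3060 mol
Q = 0.3060 × 96500 = 29530 C
t = 29530 / 10.4 = 2839 s = 0.789 h

0.789 h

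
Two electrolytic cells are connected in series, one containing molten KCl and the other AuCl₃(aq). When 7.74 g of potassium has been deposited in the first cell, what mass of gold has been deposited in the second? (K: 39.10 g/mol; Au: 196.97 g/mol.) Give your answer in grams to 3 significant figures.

n(K) = 7.74 / 39.10 = 0.1980 mol
K⁺ + e⁻ → K, so n(e⁻) = 0.1980 mol
Since the cells are in series, n(e⁻) in the Au cell is also 0.1980 mol.
Au³⁺ + 3e⁻ → Au, so n(Au) = 0.1980 / 3 = 0.06600 mol
m(Au) = 0.06600 × 196.97 = 13.0 g

13.0 g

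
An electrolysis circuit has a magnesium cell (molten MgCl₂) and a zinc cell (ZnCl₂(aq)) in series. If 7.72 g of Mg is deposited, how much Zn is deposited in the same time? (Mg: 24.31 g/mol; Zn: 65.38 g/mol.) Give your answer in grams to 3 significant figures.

n(Mg) = 7.72 / 24.31 = 0.3176 mol
Mg²⁺ + 2e⁻ → Mg, so n(e⁻) = 2 × 0.3176 = 0.6352 mol
In series, the same 0.6352 mol of electrons flows through the second cell.
Zn²⁺ + 2e⁻ → Zn, so n(Zn) = 0.6352 / 2 = 0.3176 mol
m(Zn) = 0.3176 × 65.38 = 20.8 g

20.8 g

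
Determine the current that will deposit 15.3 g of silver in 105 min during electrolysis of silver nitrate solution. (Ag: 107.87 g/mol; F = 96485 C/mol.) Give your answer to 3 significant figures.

n(Ag) = 15.3 / 107.87 = 0.1418 mol
Ag⁺ + e⁻ → Ag, so n(e⁻) = 0.1418 mol
Q = 0.1418 × 96485 = 13680 C
I = Q / t = 13680 / 6300 s = 2.17 A

2.17 A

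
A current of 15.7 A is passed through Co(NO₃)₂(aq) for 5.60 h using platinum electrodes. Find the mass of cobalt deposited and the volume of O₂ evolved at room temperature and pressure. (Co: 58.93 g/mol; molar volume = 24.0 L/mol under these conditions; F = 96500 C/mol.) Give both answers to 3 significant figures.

Q = 15.7 × 20160 = 3.165×10^5 C; n(e⁻) = 3.165×10^5 / 96500 = 3.280 mol
Cathode: Co²⁺ + 2e⁻ → Co → n(Co) = 3.280/2 = 1.640 mol → 96.6 g
Anode: 2H₂O → O₂ + 4H⁺ + 4e⁻ → n(O₂) = 3.280/4 = 0.8200 mol → 19.7 L

96.6 g Co; 19.7 L O₂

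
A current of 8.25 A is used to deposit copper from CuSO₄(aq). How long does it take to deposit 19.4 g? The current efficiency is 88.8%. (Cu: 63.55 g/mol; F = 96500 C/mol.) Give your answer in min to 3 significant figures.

n(Cu) = 19.4 / 63.55 = 0.3053 mol
Cu²⁺ + 2e⁻ → Cu, so n(e⁻) = 2 × 0.3053 = 0.6106 mol
Q = 0.6106 × 96500 / 0.888 = 66350 C
t = Q / I = 66350 / 8.25 = 8042 s = 134 min

134 min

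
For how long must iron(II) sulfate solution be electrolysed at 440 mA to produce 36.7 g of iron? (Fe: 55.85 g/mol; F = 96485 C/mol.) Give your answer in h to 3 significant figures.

80.1 h

n(Fe) = 36.7 / 55.85 = 0.6571 mol
Fe²⁺ + 2e⁻ → Fe, so n(e⁻) = 2 × 0.6571 = 1.314 mol
Q = 1.314 × 96485 = 1.268×10^5 C
t = Q / I = 1.268×10^5 / 0.440 = 2.882×10^5 s = 80.1 h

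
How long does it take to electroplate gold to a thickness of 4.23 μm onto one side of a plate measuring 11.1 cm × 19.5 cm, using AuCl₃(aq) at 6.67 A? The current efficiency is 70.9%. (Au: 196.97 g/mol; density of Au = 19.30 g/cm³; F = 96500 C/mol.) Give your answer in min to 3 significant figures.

Plated area = 11.1 × 19.5 = 216.5 cm²
Volume = 216.5 × 4.23×10⁻⁴ cm = 0.09158 cm³
m(Au) = 0.09158 × 19.30 = 1.767 g
n(Au) = 1.767 / 196.97 = 0.008971 mol; n(e⁻) = 3 × 0.008971 = 0.02691 mol
Q = 0.02691 × 96500 / 0.709 = 3663 C
t = 3663 / 6.67 = 549.2 s = 9.15 min

9.15 min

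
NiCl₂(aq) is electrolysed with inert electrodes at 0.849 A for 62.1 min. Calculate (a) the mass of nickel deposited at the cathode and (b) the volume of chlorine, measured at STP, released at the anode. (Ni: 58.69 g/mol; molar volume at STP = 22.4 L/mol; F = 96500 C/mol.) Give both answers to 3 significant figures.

0.962 g Ni; 0.367 L Cl₂

Q = 0.849 × 3726 = 3163 C; n(e⁻) = 3163 / 96500 = 0.03278 mol
Cathode: Ni²⁺ + 2e⁻ → Ni → n(Ni) = 0.03278/2 = 0.01639 mol → 0.962 g
Anode: 2Cl⁻ → Cl₂ + 2e⁻ → n(Cl₂) = 0.03278/2 = 0.01639 mol → 0.367 L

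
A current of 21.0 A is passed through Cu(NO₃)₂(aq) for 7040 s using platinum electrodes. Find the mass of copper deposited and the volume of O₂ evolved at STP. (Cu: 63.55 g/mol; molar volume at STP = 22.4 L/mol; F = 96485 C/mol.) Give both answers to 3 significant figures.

48.7 g Cu; 8.58 L O₂

Q = 21.0 × 7040 = 1.478×10^5 C; n(e⁻) = 1.478×10^5 / 96485 = 1.532 mol
Cathode: Cu²⁺ + 2e⁻ → Cu → n(Cu) = 1.532/2 = 0.7660 mol → 48.7 g
Anode: 2H₂O → O₂ + 4H⁺ + 4e⁻ → n(O₂) = 1.532/4 = 0.3830 mol → 8.58 L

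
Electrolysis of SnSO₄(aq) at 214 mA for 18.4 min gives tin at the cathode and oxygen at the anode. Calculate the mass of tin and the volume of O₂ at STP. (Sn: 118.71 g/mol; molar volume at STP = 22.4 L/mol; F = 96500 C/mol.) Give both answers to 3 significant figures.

0.145 g Sn; 0.0137 L O₂

Q = 0.214 × 1104 = 236.3 C; n(e⁻) = 236.3 / 96500 = 0.002449 mol
Cathode: Sn²⁺ + 2e⁻ → Sn → n(Sn) = 0.002449/2 = 0.001225 mol → 0.145 g
Anode: 2H₂O → O₂ + 4H⁺ + 4e⁻ → n(O₂) = 0.002449/4 = 6.123×10^-4 mol → 0.0137 L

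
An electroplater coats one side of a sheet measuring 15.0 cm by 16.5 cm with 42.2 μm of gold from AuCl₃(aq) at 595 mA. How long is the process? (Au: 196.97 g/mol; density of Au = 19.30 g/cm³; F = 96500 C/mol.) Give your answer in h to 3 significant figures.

13.8 h

Plated area = 15.0 × 16.5 = 247.5 cm²
Volume = 247.5 × 42.2×10⁻⁴ cm = 1.044 cm³
m(Au) = 1.044 × 19.30 = 20.15 g
n(Au) = 20.15 / 196.97 = 0.1023 mol; n(e⁻) = 3 × 0.1023 = 0.3069 mol
Q = 0.3069 × 96500 = 29620 C
t = 29620 / 0.595 = 49780 s = 13.8 h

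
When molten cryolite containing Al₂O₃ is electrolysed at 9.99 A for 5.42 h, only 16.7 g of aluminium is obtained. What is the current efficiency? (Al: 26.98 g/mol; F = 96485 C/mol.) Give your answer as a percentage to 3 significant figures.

Q = 9.99 × 19512 = 1.949×10^5 C
n(e⁻) = 1.949×10^5 / 96485 = 2.020 mol
Al³⁺ + 3e⁻ → Al, so theoretical n(Al) = 0.6733 mol → 18.17 g
Efficiency = 16.7 / 18.17 = 0.9191 = 91.9%

91.9%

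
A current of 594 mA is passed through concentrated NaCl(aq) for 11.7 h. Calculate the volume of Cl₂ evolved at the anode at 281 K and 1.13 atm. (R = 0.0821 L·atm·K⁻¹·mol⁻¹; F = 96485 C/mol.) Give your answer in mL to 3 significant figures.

2650 mL

Charge passed = 0.594 × 42120 = 25020 C
Moles of electrons = 25020 / 96485 = 0.2593 mol
2Cl⁻ → Cl₂ + 2e⁻, so n(Cl₂) = 0.2593 / 2 = 0.1297 mol
V = nRT/P = 0.1297 × 0.0821 × 281 / 1.13 = 2.648 L
= 2650 mL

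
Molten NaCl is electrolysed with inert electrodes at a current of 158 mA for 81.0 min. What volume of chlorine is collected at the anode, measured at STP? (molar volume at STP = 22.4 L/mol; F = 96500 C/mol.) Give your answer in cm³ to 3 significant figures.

89.1 cm³

Q = It = 0.158 × 4860 = 767.9 C
n(e⁻) = 767.9 / 96500 = 0.007958 mol
2Cl⁻ → Cl₂ + 2e⁻, so n(Cl₂) = 0.007958 / 2 = 0.003979 mol
V = 0.003979 × 22.4 = 0.08913 L
= 89.1 cm³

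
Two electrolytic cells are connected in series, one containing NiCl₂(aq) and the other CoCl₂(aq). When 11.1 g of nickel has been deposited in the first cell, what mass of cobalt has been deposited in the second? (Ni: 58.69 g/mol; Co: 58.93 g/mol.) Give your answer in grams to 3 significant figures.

11.1 g

n(Ni) = 11.1 / 58.69 = 0.1891 mol
Ni²⁺ + 2e⁻ → Ni, so n(e⁻) = 2 × 0.1891 = 0.3782 mol
In series, the same 0.3782 mol of electrons flows through the second cell.
Co²⁺ + 2e⁻ → Co, so n(Co) = 0.3782 / 2 = 0.1891 mol
m(Co) = 0.1891 × 58.93 = 11.1 g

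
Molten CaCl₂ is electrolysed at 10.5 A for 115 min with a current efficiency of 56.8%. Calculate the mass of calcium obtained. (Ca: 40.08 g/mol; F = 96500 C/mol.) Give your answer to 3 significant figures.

Q = 10.5 × 6900 = 72450 C
n(e⁻) = 72450 / 96500 = 0.7508 mol
Ca²⁺ + 2e⁻ → Ca, so theoretical m(Ca) = 0.3754 × 40.08 = 15.05 g
Actual mass = 56.8% × 15.05 = 8.55 g

8.55 g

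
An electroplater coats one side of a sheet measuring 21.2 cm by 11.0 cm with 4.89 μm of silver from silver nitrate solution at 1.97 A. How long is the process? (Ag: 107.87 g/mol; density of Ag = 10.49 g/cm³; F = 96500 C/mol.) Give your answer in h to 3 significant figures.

Plated area = 21.2 × 11.0 = 233.2 cm²
Volume = 233.2 × 4.89×10⁻⁴ cm = 0.1140 cm³
m(Ag) = 0.1140 × 10.49 = 1.196 g
n(Ag) = 1.196 / 107.87 = 0.01109 mol; n(e⁻) = 0.01109 mol
Q = 0.01109 × 96500 = 1070 C
t = 1070 / 1.97 = 543.1 s = 0.151 h

0.151 h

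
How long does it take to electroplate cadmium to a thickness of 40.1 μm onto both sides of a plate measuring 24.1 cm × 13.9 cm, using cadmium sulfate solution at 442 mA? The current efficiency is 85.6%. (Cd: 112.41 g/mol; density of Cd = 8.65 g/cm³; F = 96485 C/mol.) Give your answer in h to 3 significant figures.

Plated area = 2 × 24.1 × 13.9 = 670.0 cm²
Volume = 670.0 × 40.1×10⁻⁴ cm = 2.687 cm³
m(Cd) = 2.687 × 8.65 = 23.24 g
n(Cd) = 23.24 / 112.41 = 0.2067 mol; n(e⁻) = 2 × 0.2067 = 0.4134 mol
Q = 0.4134 × 96485 / 0.856 = 46600 C
t = 46600 / 0.442 = 1.054×10^5 s = 29.3 h

29.3 h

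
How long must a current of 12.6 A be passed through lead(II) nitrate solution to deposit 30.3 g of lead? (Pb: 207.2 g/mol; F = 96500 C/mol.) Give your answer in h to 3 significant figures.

n(Pb) = 30.3 / 207.2 = 0.1462 mol
Pb²⁺ + 2e⁻ → Pb, so n(e⁻) = 2 × 0.1462 = 0.2924 mol
Q = 0.2924 × 96500 = 28220 C
t = Q / I = 28220 / 12.6 = 2240 s = 0.622 h

0.622 h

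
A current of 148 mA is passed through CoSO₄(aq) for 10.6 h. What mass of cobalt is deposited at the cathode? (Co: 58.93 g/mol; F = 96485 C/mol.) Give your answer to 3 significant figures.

1.72 g

Q = 0.148 A × 38160 s = 5648 C
Moles of electrons = 5648 / 96485 = 0.05854 mol
Co²⁺ + 2e⁻ → Co, so n(Co) = 0.05854 / 2 = 0.02927 mol
m = 0.02927 × 58.93 = 1.72 g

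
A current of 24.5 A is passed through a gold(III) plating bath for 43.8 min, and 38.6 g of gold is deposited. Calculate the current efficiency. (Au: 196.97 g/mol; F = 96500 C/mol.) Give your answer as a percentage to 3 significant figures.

88.1%

Q = 24.5 × 2628 = 64390 C
n(e⁻) = 64390 / 96500 = 0.6673 mol
Au³⁺ + 3e⁻ → Au, so theoretical n(Au) = 0.2224 mol → 43.81 g
Efficiency = 38.6 / 43.81 = 0.8811 = 88.1%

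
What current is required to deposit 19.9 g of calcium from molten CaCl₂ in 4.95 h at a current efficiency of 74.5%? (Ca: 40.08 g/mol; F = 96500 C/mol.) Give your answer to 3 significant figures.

n(Ca) = 19.9 / 40.08 = 0.4965 mol
Ca²⁺ + 2e⁻ → Ca, so n(e⁻) = 2 × 0.4965 = 0.9930 mol
Q = 0.9930 × 96500 / 0.745 = 1.286×10^5 C
I = Q / t = 1.286×10^5 / 17820 s = 7.22 A

7.22 A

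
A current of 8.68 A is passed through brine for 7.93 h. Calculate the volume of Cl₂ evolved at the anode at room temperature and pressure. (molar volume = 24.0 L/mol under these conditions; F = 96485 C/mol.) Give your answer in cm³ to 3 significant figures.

Charge passed = 8.68 × 28548 = 2.478×10^5 C
n(e⁻) = 2.478×10^5 / 96485 = 2.568 mol
2Cl⁻ → Cl₂ + 2e⁻, so n(Cl₂) = 2.568 / 2 = 1.284 mol
V = 1.284 × 24.0 = 30.82 L
= 30800 cm³

30800 cm³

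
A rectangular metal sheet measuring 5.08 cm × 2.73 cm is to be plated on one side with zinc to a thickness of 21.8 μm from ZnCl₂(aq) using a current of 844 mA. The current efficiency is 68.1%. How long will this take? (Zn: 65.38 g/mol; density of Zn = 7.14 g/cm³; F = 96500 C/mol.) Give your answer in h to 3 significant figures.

Plated area = 5.08 × 2.73 = 13.87 cm²
Volume = 13.87 × 21.8×10⁻⁴ cm = 0.03024 cm³
m(Zn) = 0.03024 × 7.14 = 0.2159 g
n(Zn) = 0.2159 / 65.38 = 0.003302 mol; n(e⁻) = 2 × 0.003302 = 0.006604 mol
Q = 0.006604 × 96500 / 0.681 = 935.8 C
t = 935.8 / 0.844 = 1109 s = 0.308 h

0.308 h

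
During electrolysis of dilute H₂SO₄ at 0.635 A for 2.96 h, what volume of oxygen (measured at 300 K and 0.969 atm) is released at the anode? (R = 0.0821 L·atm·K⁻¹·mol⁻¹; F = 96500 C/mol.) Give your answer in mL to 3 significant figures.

Q = 0.635 A × 10656 s = 6767 C
n(e⁻) = Q/F = 6767/96500 = 0.07012 mol
2H₂O → O₂ + 4H⁺ + 4e⁻, so n(O₂) = 0.07012 / 4 = 0.01753 mol
V = nRT/P = 0.01753 × 0.0821 × 300 / 0.969 = 0.4456 L
= 446 mL

446 mL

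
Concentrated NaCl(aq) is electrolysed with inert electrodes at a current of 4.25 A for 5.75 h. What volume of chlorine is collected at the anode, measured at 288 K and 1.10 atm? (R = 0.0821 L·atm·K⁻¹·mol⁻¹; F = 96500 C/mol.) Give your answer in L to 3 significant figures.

Q = 4.25 A × 20700 s = 87980 C
n(e⁻) = 87980 / 96500 = 0.9117 mol
2Cl⁻ → Cl₂ + 2e⁻, so n(Cl₂) = 0.9117 / 2 = 0.4559 mol
V = nRT/P = 0.4559 × 0.0821 × 288 / 1.10 = 9.800 L

9.80 L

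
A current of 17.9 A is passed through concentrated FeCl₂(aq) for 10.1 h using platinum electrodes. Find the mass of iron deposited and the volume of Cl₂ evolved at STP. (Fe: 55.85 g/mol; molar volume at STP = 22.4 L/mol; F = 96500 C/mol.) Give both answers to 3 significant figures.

Q = 17.9 × 36360 = 6.508×10^5 C; n(e⁻) = 6.508×10^5 / 96500 = 6.744 mol
Cathode: Fe²⁺ + 2e⁻ → Fe → n(Fe) = 6.744/2 = 3.372 mol → 188 g
Anode: 2Cl⁻ → Cl₂ + 2e⁻ → n(Cl₂) = 6.744/2 = 3.372 mol → 75.5 L

188 g Fe; 75.5 L Cl₂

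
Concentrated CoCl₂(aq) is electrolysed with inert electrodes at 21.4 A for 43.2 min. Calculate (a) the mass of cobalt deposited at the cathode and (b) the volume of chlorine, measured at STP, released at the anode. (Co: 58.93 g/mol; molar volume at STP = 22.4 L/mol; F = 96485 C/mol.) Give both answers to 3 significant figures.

Q = 21.4 × 2592 = 55470 C; n(e⁻) = 55470 / 96485 = 0.5749 mol
Cathode: Co²⁺ + 2e⁻ → Co → n(Co) = 0.5749/2 = 0.2875 mol → 16.9 g
Anode: 2Cl⁻ → Cl₂ + 2e⁻ → n(Cl₂) = 0.5749/2 = 0.2875 mol → 6.44 L

16.9 g Co; 6.44 L Cl₂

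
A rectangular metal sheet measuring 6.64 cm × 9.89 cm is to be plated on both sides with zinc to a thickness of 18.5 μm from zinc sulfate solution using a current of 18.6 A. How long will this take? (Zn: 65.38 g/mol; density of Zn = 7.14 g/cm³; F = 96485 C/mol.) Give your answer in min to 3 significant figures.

Plated area = 2 × 6.64 × 9.89 = 131.3 cm²
Volume = 131.3 × 18.5×10⁻⁴ cm = 0.2429 cm³
m(Zn) = 0.2429 × 7.14 = 1.734 g
n(Zn) = 1.734 / 65.38 = 0.02652 mol; n(e⁻) = 2 × 0.02652 = 0.05304 mol
Q = 0.05304 × 96485 = 5118 C
t = 5118 / 18.6 = 275.2 s = 4.59 min

4.59 min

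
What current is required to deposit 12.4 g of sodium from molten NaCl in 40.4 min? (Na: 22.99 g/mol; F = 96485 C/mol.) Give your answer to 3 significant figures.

21.5 A

n(Na) = 12.4 / 22.99 = 0.5394 mol
Na⁺ + e⁻ → Na, so n(e⁻) = 0.5394 mol
Q = 0.5394 × 96485 = 52040 C
I = Q / t = 52040 / 2424 s = 21.5 A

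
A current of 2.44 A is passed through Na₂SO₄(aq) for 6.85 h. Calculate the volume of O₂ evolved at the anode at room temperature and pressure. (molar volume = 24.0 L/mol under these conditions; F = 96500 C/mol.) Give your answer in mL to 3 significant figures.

3740 mL

Q = 2.44 A × 24660 s = 60170 C
Moles of electrons = 60170 / 96500 = 0.6235 mol
2H₂O → O₂ + 4H⁺ + 4e⁻, so n(O₂) = 0.6235 / 4 = 0.1559 mol
V = 0.1559 × 24.0 = 3.742 L
= 3740 mL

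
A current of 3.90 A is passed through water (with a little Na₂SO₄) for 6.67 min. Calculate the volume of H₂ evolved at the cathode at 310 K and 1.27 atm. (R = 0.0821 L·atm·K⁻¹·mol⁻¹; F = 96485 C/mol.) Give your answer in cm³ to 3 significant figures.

Charge passed = 3.90 × 400.2 = 1561 C
Moles of electrons = 1561 / 96485 = 0.01618 mol
2H⁺ + 2e⁻ → H₂, so n(H₂) = 0.01618 / 2 = 0.008090 mol
V = nRT/P = 0.008090 × 0.0821 × 310 / 1.27 = 0.1621 L
= 162 cm³

162 cm³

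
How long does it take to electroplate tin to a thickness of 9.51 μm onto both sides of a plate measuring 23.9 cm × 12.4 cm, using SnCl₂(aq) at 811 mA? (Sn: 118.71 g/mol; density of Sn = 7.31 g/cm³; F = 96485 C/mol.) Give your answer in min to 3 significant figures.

138 min

Plated area = 2 × 23.9 × 12.4 = 592.7 cm²
Volume = 592.7 × 9.51×10⁻⁴ cm = 0.5637 cm³
m(Sn) = 0.5637 × 7.31 = 4.121 g
n(Sn) = 4.121 / 118.71 = 0.03471 mol; n(e⁻) = 2 × 0.03471 = 0.06942 mol
Q = 0.06942 × 96485 = 6698 C
t = 6698 / 0.811 = 8259 s = 138 min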